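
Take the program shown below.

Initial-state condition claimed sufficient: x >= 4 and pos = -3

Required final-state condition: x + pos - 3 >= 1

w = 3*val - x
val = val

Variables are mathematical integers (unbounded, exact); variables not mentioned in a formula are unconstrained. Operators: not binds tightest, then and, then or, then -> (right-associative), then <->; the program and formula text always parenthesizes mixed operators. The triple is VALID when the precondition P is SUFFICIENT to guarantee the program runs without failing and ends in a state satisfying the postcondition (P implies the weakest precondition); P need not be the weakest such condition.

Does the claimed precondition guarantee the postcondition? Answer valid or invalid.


Working backward. After the program, the postcondition x + pos - 3 >= 1 must hold; in canonical form it is pos + x >= 4.
Before val := val: pos + x >= 4
Before w := 3*val - x: pos + x >= 4
The weakest precondition is pos + x >= 4.
Check whether x >= 4 and pos = -3 implies it.
Countermodel: at the initial state pos = -3, x = 4, the precondition holds but the weakest precondition fails.
Answer: invalid


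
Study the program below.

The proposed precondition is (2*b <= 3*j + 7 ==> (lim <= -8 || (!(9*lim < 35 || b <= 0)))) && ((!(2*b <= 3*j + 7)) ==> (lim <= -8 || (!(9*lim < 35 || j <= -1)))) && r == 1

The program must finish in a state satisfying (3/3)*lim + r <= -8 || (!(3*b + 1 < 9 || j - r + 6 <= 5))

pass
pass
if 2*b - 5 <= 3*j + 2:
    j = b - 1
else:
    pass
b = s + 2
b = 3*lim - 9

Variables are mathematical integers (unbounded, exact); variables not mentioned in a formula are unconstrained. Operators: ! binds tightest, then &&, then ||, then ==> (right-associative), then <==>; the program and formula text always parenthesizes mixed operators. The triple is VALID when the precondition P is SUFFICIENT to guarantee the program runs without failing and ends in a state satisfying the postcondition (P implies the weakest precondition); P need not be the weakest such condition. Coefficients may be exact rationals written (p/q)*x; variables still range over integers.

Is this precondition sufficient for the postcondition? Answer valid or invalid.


Working backward. After the program, the postcondition (3/3)*lim + r <= -8 || (!(3*b + 1 < 9 || j - r + 6 <= 5)) must hold; in canonical form it is lim + r <= -8 || (!(3*b < 8 || j <= r - 1)).
Before b := 3*lim - 9: lim + r <= -8 || (!(9*lim < 35 || j <= r - 1))
Before b := s + 2: lim + r <= -8 || (!(9*lim < 35 || j <= r - 1))
Then branch requires lim + r <= -8 || (!(9*lim < 35 || b <= r)); else branch requires lim + r <= -8 || (!(9*lim < 35 || j <= r - 1)).
Before the if: (2*b <= 3*j + 7 ==> (lim + r <= -8 || (!(9*lim < 35 || b <= r)))) && ((!(2*b <= 3*j + 7)) ==> (lim + r <= -8 || (!(9*lim < 35 || j <= r - 1))))
Before skip: (2*b <= 3*j + 7 ==> (lim + r <= -8 || (!(9*lim < 35 || b <= r)))) && ((!(2*b <= 3*j + 7)) ==> (lim + r <= -8 || (!(9*lim < 35 || j <= r - 1))))
Before skip: (2*b <= 3*j + 7 ==> (lim + r <= -8 || (!(9*lim < 35 || b <= r)))) && ((!(2*b <= 3*j + 7)) ==> (lim + r <= -8 || (!(9*lim < 35 || j <= r - 1))))
The weakest precondition is (2*b <= 3*j + 7 ==> (lim + r <= -8 || (!(9*lim < 35 || b <= r)))) && ((!(2*b <= 3*j + 7)) ==> (lim + r <= -8 || (!(9*lim < 35 || j <= r - 1)))).
Check whether (2*b <= 3*j + 7 ==> (lim <= -8 || (!(9*lim < 35 || b <= 0)))) && ((!(2*b <= 3*j + 7)) ==> (lim <= -8 || (!(9*lim < 35 || j <= -1)))) && r == 1 implies it.
Countermodel: at the initial state b = 7, j = 2, lim = -8, r = 1, the precondition holds but the weakest precondition fails.
Answer: invalid


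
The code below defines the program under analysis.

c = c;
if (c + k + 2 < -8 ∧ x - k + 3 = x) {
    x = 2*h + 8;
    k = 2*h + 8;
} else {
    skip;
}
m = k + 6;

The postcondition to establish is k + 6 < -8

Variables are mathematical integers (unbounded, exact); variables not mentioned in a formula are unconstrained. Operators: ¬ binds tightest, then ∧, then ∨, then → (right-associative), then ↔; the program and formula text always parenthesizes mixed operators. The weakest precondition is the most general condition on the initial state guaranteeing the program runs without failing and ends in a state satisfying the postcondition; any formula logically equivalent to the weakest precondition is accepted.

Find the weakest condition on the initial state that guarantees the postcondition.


Working backward. After the program, the postcondition k + 6 < -8 must hold; in canonical form it is k < -14.
Before m := k + 6: k < -14
Then branch requires 2*h < -22; else branch requires k < -14.
Before the if: ((c + k < -10 ∧ k = 3) → 2*h < -22) ∧ ((¬(c + k < -10 ∧ k = 3)) → k < -14)
Before c := c: ((c + k < -10 ∧ k = 3) → 2*h < -22) ∧ ((¬(c + k < -10 ∧ k = 3)) → k < -14)
Answer: WP = ((c + k < -10 ∧ k = 3) → 2*h < -22) ∧ ((¬(c + k < -10 ∧ k = 3)) → k < -14)


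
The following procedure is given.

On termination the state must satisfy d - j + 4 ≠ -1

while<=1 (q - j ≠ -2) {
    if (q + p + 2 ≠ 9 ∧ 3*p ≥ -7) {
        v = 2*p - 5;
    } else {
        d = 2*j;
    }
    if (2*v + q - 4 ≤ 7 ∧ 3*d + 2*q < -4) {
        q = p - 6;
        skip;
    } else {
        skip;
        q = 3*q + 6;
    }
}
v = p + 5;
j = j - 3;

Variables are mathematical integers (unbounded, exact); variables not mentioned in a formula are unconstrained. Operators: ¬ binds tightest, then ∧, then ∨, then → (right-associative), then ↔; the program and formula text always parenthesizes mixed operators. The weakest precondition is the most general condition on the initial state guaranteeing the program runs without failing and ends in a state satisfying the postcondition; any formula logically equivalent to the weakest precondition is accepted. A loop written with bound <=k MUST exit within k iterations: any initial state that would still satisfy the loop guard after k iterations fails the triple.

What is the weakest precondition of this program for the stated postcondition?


Working backward. After the program, the postcondition d - j + 4 ≠ -1 must hold; in canonical form it is d ≠ j - 5.
Before j := j - 3: d ≠ j - 8
Before v := p + 5: d ≠ j - 8
Before the loop (bound <=1), unroll the exhaustion recursion (WP_0 = exit-now case; WP_j = one more guarded iteration, up to j = 1):
  WP_0: (¬(q ≠ j - 2)) ∧ d ≠ j - 8
  WP_1: (q ≠ j - 2 → (((p + q ≠ 7 ∧ 3*p ≥ -7) → (((4*p + q ≤ 21 ∧ 3*d + 2*q < -4) → ((¬(p ≠ j + 4)) ∧ d ≠ j - 8)) ∧ ((¬(4*p + q ≤ 21 ∧ 3*d + 2*q < -4)) → ((¬(3*q ≠ j - 8)) ∧ d ≠ j - 8)))) ∧ ((¬(p + q ≠ 7 ∧ 3*p ≥ -7)) → (((q + 2*v ≤ 11 ∧ 6*j + 2*q < -4) → ((¬(p ≠ j + 4)) ∧ j ≠ -8)) ∧ ((¬(q + 2*v ≤ 11 ∧ 6*j + 2*q < -4)) → ((¬(3*q ≠ j - 8)) ∧ j ≠ -8)))))) ∧ ((¬(q ≠ j - 2)) → d ≠ j - 8)
So before the loop: (q ≠ j - 2 → (((p + q ≠ 7 ∧ 3*p ≥ -7) → (((4*p + q ≤ 21 ∧ 3*d + 2*q < -4) → ((¬(p ≠ j + 4)) ∧ d ≠ j - 8)) ∧ ((¬(4*p + q ≤ 21 ∧ 3*d + 2*q < -4)) → ((¬(3*q ≠ j - 8)) ∧ d ≠ j - 8)))) ∧ ((¬(p + q ≠ 7 ∧ 3*p ≥ -7)) → (((q + 2*v ≤ 11 ∧ 6*j + 2*q < -4) → ((¬(p ≠ j + 4)) ∧ j ≠ -8)) ∧ ((¬(q + 2*v ≤ 11 ∧ 6*j + 2*q < -4)) → ((¬(3*q ≠ j - 8)) ∧ j ≠ -8)))))) ∧ ((¬(q ≠ j - 2)) → d ≠ j - 8)
Answer: WP = (q ≠ j - 2 → (((p + q ≠ 7 ∧ 3*p ≥ -7) → (((4*p + q ≤ 21 ∧ 3*d + 2*q < -4) → ((¬(p ≠ j + 4)) ∧ d ≠ j - 8)) ∧ ((¬(4*p + q ≤ 21 ∧ 3*d + 2*q < -4)) → ((¬(3*q ≠ j - 8)) ∧ d ≠ j - 8)))) ∧ ((¬(p + q ≠ 7 ∧ 3*p ≥ -7)) → (((q + 2*v ≤ 11 ∧ 6*j + 2*q < -4) → ((¬(p ≠ j + 4)) ∧ j ≠ -8)) ∧ ((¬(q + 2*v ≤ 11 ∧ 6*j + 2*q < -4)) → ((¬(3*q ≠ j - 8)) ∧ j ≠ -8)))))) ∧ ((¬(q ≠ j - 2)) → d ≠ j - 8)


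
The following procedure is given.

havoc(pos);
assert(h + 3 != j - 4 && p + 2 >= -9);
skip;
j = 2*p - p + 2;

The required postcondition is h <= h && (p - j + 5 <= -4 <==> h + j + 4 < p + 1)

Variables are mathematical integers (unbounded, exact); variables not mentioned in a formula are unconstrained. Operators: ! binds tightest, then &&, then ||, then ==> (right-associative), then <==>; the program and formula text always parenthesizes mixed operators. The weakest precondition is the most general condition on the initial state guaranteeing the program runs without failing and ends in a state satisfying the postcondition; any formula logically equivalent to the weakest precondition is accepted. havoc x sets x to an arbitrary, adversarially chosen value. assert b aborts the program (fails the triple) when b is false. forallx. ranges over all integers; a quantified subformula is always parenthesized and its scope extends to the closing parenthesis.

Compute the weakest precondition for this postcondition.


Working backward. After the program, the postcondition h <= h && (p - j + 5 <= -4 <==> h + j + 4 < p + 1) must hold; in canonical form it is p <= j - 9 <==> h + j < p - 3.
Before j := 2*p - p + 2: !(h < -5)
Before skip: !(h < -5)
Before assert h + 3 != j - 4 && p + 2 >= -9: h != j - 7 && p >= -11 && (!(h < -5))
Before havoc pos: h != j - 7 && p >= -11 && (!(h < -5))
Answer: WP = h != j - 7 && p >= -11 && (!(h < -5))


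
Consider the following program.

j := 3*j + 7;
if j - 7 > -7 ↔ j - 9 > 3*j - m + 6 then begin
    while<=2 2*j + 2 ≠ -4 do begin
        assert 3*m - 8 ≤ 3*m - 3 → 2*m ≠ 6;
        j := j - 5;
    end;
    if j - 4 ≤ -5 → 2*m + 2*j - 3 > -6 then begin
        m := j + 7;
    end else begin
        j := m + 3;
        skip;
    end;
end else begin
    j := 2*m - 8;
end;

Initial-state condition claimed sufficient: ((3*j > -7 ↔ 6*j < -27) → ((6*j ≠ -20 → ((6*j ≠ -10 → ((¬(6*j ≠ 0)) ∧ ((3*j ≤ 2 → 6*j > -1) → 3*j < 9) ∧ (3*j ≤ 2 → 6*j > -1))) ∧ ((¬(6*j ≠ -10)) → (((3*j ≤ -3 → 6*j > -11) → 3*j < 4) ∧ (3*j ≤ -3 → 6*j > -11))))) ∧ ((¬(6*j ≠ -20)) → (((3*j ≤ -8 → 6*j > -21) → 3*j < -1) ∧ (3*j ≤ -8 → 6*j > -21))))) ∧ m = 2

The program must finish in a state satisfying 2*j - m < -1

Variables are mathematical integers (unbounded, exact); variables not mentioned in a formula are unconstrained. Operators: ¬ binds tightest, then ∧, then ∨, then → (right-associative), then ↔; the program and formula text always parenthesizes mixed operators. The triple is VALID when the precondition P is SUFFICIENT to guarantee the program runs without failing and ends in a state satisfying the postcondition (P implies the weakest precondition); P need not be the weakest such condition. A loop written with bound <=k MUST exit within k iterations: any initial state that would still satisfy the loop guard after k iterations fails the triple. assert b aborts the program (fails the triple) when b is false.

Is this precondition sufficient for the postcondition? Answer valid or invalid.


Working backward. After the program, the postcondition 2*j - m < -1 must hold; in canonical form it is 2*j < m - 1.
Then branch requires (2*j ≠ -6 → (2*m ≠ 6 ∧ (2*j ≠ 4 → (2*m ≠ 6 ∧ (¬(2*j ≠ 14)) ∧ ((j ≤ 9 → 2*j + 2*m > 17) → j < 16) ∧ ((¬(j ≤ 9 → 2*j + 2*m > 17)) → m < -7))) ∧ ((¬(2*j ≠ 4)) → (((j ≤ 4 → 2*j + 2*m > 7) → j < 11) ∧ ((¬(j ≤ 4 → 2*j + 2*m > 7)) → m < -7))))) ∧ ((¬(2*j ≠ -6)) → (((j ≤ -1 → 2*j + 2*m > -3) → j < 6) ∧ ((¬(j ≤ -1 → 2*j + 2*m > -3)) → m < -7))); else branch requires 3*m < 15.
Before the if: ((j > 0 ↔ m > 2*j + 15) → ((2*j ≠ -6 → (2*m ≠ 6 ∧ (2*j ≠ 4 → (2*m ≠ 6 ∧ (¬(2*j ≠ 14)) ∧ ((j ≤ 9 → 2*j + 2*m > 17) → j < 16) ∧ ((¬(j ≤ 9 → 2*j + 2*m > 17)) → m < -7))) ∧ ((¬(2*j ≠ 4)) → (((j ≤ 4 → 2*j + 2*m > 7) → j < 11) ∧ ((¬(j ≤ 4 → 2*j + 2*m > 7)) → m < -7))))) ∧ ((¬(2*j ≠ -6)) → (((j ≤ -1 → 2*j + 2*m > -3) → j < 6) ∧ ((¬(j ≤ -1 → 2*j + 2*m > -3)) → m < -7))))) ∧ ((¬(j > 0 ↔ m > 2*j + 15)) → 3*m < 15)
Before j := 3*j + 7: ((3*j > -7 ↔ m > 6*j + 29) → ((6*j ≠ -20 → (2*m ≠ 6 ∧ (6*j ≠ -10 → (2*m ≠ 6 ∧ (¬(6*j ≠ 0)) ∧ ((3*j ≤ 2 → 6*j + 2*m > 3) → 3*j < 9) ∧ ((¬(3*j ≤ 2 → 6*j + 2*m > 3)) → m < -7))) ∧ ((¬(6*j ≠ -10)) → (((3*j ≤ -3 → 6*j + 2*m > -7) → 3*j < 4) ∧ ((¬(3*j ≤ -3 → 6*j + 2*m > -7)) → m < -7))))) ∧ ((¬(6*j ≠ -20)) → (((3*j ≤ -8 → 6*j + 2*m > -17) → 3*j < -1) ∧ ((¬(3*j ≤ -8 → 6*j + 2*m > -17)) → m < -7))))) ∧ ((¬(3*j > -7 ↔ m > 6*j + 29)) → 3*m < 15)
The weakest precondition is ((3*j > -7 ↔ m > 6*j + 29) → ((6*j ≠ -20 → (2*m ≠ 6 ∧ (6*j ≠ -10 → (2*m ≠ 6 ∧ (¬(6*j ≠ 0)) ∧ ((3*j ≤ 2 → 6*j + 2*m > 3) → 3*j < 9) ∧ ((¬(3*j ≤ 2 → 6*j + 2*m > 3)) → m < -7))) ∧ ((¬(6*j ≠ -10)) → (((3*j ≤ -3 → 6*j + 2*m > -7) → 3*j < 4) ∧ ((¬(3*j ≤ -3 → 6*j + 2*m > -7)) → m < -7))))) ∧ ((¬(6*j ≠ -20)) → (((3*j ≤ -8 → 6*j + 2*m > -17) → 3*j < -1) ∧ ((¬(3*j ≤ -8 → 6*j + 2*m > -17)) → m < -7))))) ∧ ((¬(3*j > -7 ↔ m > 6*j + 29)) → 3*m < 15).
Check whether ((3*j > -7 ↔ 6*j < -27) → ((6*j ≠ -20 → ((6*j ≠ -10 → ((¬(6*j ≠ 0)) ∧ ((3*j ≤ 2 → 6*j > -1) → 3*j < 9) ∧ (3*j ≤ 2 → 6*j > -1))) ∧ ((¬(6*j ≠ -10)) → (((3*j ≤ -3 → 6*j > -11) → 3*j < 4) ∧ (3*j ≤ -3 → 6*j > -11))))) ∧ ((¬(6*j ≠ -20)) → (((3*j ≤ -8 → 6*j > -21) → 3*j < -1) ∧ (3*j ≤ -8 → 6*j > -21))))) ∧ m = 2 implies it.
Every state satisfying the precondition satisfies the weakest precondition: the implication holds.
Answer: valid


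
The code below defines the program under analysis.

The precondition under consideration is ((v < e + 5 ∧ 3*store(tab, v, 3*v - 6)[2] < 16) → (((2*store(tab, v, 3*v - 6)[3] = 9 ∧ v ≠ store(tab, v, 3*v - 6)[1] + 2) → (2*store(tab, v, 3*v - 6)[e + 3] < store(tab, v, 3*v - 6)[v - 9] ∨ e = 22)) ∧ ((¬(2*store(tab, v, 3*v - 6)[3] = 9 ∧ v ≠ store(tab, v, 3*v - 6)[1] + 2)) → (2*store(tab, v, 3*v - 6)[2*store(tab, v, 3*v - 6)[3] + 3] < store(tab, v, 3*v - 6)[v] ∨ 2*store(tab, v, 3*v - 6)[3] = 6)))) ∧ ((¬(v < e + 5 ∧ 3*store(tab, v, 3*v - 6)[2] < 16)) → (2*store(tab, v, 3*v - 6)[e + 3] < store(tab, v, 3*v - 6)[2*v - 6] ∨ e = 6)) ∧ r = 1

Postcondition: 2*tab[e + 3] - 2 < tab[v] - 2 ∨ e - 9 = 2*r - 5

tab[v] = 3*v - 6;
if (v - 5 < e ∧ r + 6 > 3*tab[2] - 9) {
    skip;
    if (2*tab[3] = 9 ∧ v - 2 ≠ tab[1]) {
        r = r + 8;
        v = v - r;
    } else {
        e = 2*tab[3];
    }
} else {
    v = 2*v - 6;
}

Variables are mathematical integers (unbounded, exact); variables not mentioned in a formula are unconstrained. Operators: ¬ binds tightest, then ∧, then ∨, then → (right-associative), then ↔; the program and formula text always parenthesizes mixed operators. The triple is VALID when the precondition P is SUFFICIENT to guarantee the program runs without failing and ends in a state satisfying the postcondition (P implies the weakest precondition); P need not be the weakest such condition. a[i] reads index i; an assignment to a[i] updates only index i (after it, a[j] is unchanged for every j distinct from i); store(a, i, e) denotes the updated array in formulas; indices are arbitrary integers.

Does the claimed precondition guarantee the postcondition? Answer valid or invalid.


Working backward. After the program, the postcondition 2*tab[e + 3] - 2 < tab[v] - 2 ∨ e - 9 = 2*r - 5 must hold; in canonical form it is 2*tab[e + 3] < tab[v] ∨ e = 2*r + 4.
Then branch requires ((2*tab[3] = 9 ∧ v ≠ tab[1] + 2) → (2*tab[e + 3] < tab[-r + v - 8] ∨ e = 2*r + 20)) ∧ ((¬(2*tab[3] = 9 ∧ v ≠ tab[1] + 2)) → (2*tab[2*tab[3] + 3] < tab[v] ∨ 2*tab[3] = 2*r + 4)); else branch requires 2*tab[e + 3] < tab[2*v - 6] ∨ e = 2*r + 4.
Before the if: ((v < e + 5 ∧ r > 3*tab[2] - 15) → (((2*tab[3] = 9 ∧ v ≠ tab[1] + 2) → (2*tab[e + 3] < tab[-r + v - 8] ∨ e = 2*r + 20)) ∧ ((¬(2*tab[3] = 9 ∧ v ≠ tab[1] + 2)) → (2*tab[2*tab[3] + 3] < tab[v] ∨ 2*tab[3] = 2*r + 4)))) ∧ ((¬(v < e + 5 ∧ r > 3*tab[2] - 15)) → (2*tab[e + 3] < tab[2*v - 6] ∨ e = 2*r + 4))
Before tab[v] := 3*v - 6: ((v < e + 5 ∧ r > 3*store(tab, v, 3*v - 6)[2] - 15) → (((2*store(tab, v, 3*v - 6)[3] = 9 ∧ v ≠ store(tab, v, 3*v - 6)[1] + 2) → (2*store(tab, v, 3*v - 6)[e + 3] < store(tab, v, 3*v - 6)[-r + v - 8] ∨ e = 2*r + 20)) ∧ ((¬(2*store(tab, v, 3*v - 6)[3] = 9 ∧ v ≠ store(tab, v, 3*v - 6)[1] + 2)) → (2*store(tab, v, 3*v - 6)[2*store(tab, v, 3*v - 6)[3] + 3] < store(tab, v, 3*v - 6)[v] ∨ 2*store(tab, v, 3*v - 6)[3] = 2*r + 4)))) ∧ ((¬(v < e + 5 ∧ r > 3*store(tab, v, 3*v - 6)[2] - 15)) → (2*store(tab, v, 3*v - 6)[e + 3] < store(tab, v, 3*v - 6)[2*v - 6] ∨ e = 2*r + 4))
The weakest precondition is ((v < e + 5 ∧ r > 3*store(tab, v, 3*v - 6)[2] - 15) → (((2*store(tab, v, 3*v - 6)[3] = 9 ∧ v ≠ store(tab, v, 3*v - 6)[1] + 2) → (2*store(tab, v, 3*v - 6)[e + 3] < store(tab, v, 3*v - 6)[-r + v - 8] ∨ e = 2*r + 20)) ∧ ((¬(2*store(tab, v, 3*v - 6)[3] = 9 ∧ v ≠ store(tab, v, 3*v - 6)[1] + 2)) → (2*store(tab, v, 3*v - 6)[2*store(tab, v, 3*v - 6)[3] + 3] < store(tab, v, 3*v - 6)[v] ∨ 2*store(tab, v, 3*v - 6)[3] = 2*r + 4)))) ∧ ((¬(v < e + 5 ∧ r > 3*store(tab, v, 3*v - 6)[2] - 15)) → (2*store(tab, v, 3*v - 6)[e + 3] < store(tab, v, 3*v - 6)[2*v - 6] ∨ e = 2*r + 4)).
Check whether ((v < e + 5 ∧ 3*store(tab, v, 3*v - 6)[2] < 16) → (((2*store(tab, v, 3*v - 6)[3] = 9 ∧ v ≠ store(tab, v, 3*v - 6)[1] + 2) → (2*store(tab, v, 3*v - 6)[e + 3] < store(tab, v, 3*v - 6)[v - 9] ∨ e = 22)) ∧ ((¬(2*store(tab, v, 3*v - 6)[3] = 9 ∧ v ≠ store(tab, v, 3*v - 6)[1] + 2)) → (2*store(tab, v, 3*v - 6)[2*store(tab, v, 3*v - 6)[3] + 3] < store(tab, v, 3*v - 6)[v] ∨ 2*store(tab, v, 3*v - 6)[3] = 6)))) ∧ ((¬(v < e + 5 ∧ 3*store(tab, v, 3*v - 6)[2] < 16)) → (2*store(tab, v, 3*v - 6)[e + 3] < store(tab, v, 3*v - 6)[2*v - 6] ∨ e = 6)) ∧ r = 1 implies it.
Every state satisfying the precondition satisfies the weakest precondition: the implication holds.
Answer: valid


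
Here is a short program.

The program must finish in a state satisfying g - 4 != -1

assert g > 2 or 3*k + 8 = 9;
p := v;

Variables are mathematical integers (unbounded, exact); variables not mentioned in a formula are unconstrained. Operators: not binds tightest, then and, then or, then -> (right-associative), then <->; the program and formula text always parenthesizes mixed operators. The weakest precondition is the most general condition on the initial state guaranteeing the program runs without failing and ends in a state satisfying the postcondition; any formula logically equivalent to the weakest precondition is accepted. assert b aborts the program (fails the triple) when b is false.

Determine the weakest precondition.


Working backward. After the program, the postcondition g - 4 != -1 must hold; in canonical form it is g != 3.
Before p := v: g != 3
Before assert g > 2 or 3*k + 8 = 9: (g > 2 or 3*k = 1) and g != 3
Answer: WP = (g > 2 or 3*k = 1) and g != 3


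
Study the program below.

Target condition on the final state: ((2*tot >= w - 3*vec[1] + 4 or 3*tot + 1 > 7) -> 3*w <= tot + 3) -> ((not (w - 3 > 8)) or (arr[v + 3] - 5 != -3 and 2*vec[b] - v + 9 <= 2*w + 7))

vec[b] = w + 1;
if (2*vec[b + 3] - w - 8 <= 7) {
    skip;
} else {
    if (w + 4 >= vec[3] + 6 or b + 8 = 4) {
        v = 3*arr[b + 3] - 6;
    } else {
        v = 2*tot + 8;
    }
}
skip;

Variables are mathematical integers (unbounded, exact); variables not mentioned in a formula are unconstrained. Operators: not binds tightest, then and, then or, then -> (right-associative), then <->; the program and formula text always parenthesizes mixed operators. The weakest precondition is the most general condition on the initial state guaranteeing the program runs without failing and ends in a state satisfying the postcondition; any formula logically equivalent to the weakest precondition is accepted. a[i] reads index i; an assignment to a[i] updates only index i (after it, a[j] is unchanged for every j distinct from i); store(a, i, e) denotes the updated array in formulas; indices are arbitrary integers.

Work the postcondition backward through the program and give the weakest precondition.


Working backward. After the program, the postcondition ((2*tot >= w - 3*vec[1] + 4 or 3*tot + 1 > 7) -> 3*w <= tot + 3) -> ((not (w - 3 > 8)) or (arr[v + 3] - 5 != -3 and 2*vec[b] - v + 9 <= 2*w + 7)) must hold; in canonical form it is ((3*vec[1] + 2*tot >= w + 4 or 3*tot > 6) -> 3*w <= tot + 3) -> ((not (w > 11)) or (arr[v + 3] != 2 and 2*vec[b] <= v + 2*w - 2)).
Before skip: ((3*vec[1] + 2*tot >= w + 4 or 3*tot > 6) -> 3*w <= tot + 3) -> ((not (w > 11)) or (arr[v + 3] != 2 and 2*vec[b] <= v + 2*w - 2))
Then branch requires ((3*vec[1] + 2*tot >= w + 4 or 3*tot > 6) -> 3*w <= tot + 3) -> ((not (w > 11)) or (arr[v + 3] != 2 and 2*vec[b] <= v + 2*w - 2)); else branch requires ((w >= vec[3] + 2 or b = -4) -> (((3*vec[1] + 2*tot >= w + 4 or 3*tot > 6) -> 3*w <= tot + 3) -> ((not (w > 11)) or (arr[3*arr[b + 3] - 3] != 2 and 2*vec[b] <= 3*arr[b + 3] + 2*w - 8)))) and ((not (w >= vec[3] + 2 or b = -4)) -> (((3*vec[1] + 2*tot >= w + 4 or 3*tot > 6) -> 3*w <= tot + 3) -> ((not (w > 11)) or (arr[2*tot + 11] != 2 and 2*vec[b] <= 2*tot + 2*w + 6)))).
Before the if: (2*vec[b + 3] <= w + 15 -> (((3*vec[1] + 2*tot >= w + 4 or 3*tot > 6) -> 3*w <= tot + 3) -> ((not (w > 11)) or (arr[v + 3] != 2 and 2*vec[b] <= v + 2*w - 2)))) and ((not (2*vec[b + 3] <= w + 15)) -> (((w >= vec[3] + 2 or b = -4) -> (((3*vec[1] + 2*tot >= w + 4 or 3*tot > 6) -> 3*w <= tot + 3) -> ((not (w > 11)) or (arr[3*arr[b + 3] - 3] != 2 and 2*vec[b] <= 3*arr[b + 3] + 2*w - 8)))) and ((not (w >= vec[3] + 2 or b = -4)) -> (((3*vec[1] + 2*tot >= w + 4 or 3*tot > 6) -> 3*w <= tot + 3) -> ((not (w > 11)) or (arr[2*tot + 11] != 2 and 2*vec[b] <= 2*tot + 2*w + 6))))))
Before vec[b] := w + 1: (2*store(vec, b, w + 1)[b + 3] <= w + 15 -> (((3*store(vec, b, w + 1)[1] + 2*tot >= w + 4 or 3*tot > 6) -> 3*w <= tot + 3) -> ((not (w > 11)) or (arr[v + 3] != 2 and 2*store(vec, b, w + 1)[b] <= v + 2*w - 2)))) and ((not (2*store(vec, b, w + 1)[b + 3] <= w + 15)) -> (((w >= store(vec, b, w + 1)[3] + 2 or b = -4) -> (((3*store(vec, b, w + 1)[1] + 2*tot >= w + 4 or 3*tot > 6) -> 3*w <= tot + 3) -> ((not (w > 11)) or (arr[3*arr[b + 3] - 3] != 2 and 2*store(vec, b, w + 1)[b] <= 3*arr[b + 3] + 2*w - 8)))) and ((not (w >= store(vec, b, w + 1)[3] + 2 or b = -4)) -> (((3*store(vec, b, w + 1)[1] + 2*tot >= w + 4 or 3*tot > 6) -> 3*w <= tot + 3) -> ((not (w > 11)) or (arr[2*tot + 11] != 2 and 2*store(vec, b, w + 1)[b] <= 2*tot + 2*w + 6))))))
Answer: WP = (2*store(vec, b, w + 1)[b + 3] <= w + 15 -> (((3*store(vec, b, w + 1)[1] + 2*tot >= w + 4 or 3*tot > 6) -> 3*w <= tot + 3) -> ((not (w > 11)) or (arr[v + 3] != 2 and 2*store(vec, b, w + 1)[b] <= v + 2*w - 2)))) and ((not (2*store(vec, b, w + 1)[b + 3] <= w + 15)) -> (((w >= store(vec, b, w + 1)[3] + 2 or b = -4) -> (((3*store(vec, b, w + 1)[1] + 2*tot >= w + 4 or 3*tot > 6) -> 3*w <= tot + 3) -> ((not (w > 11)) or (arr[3*arr[b + 3] - 3] != 2 and 2*store(vec, b, w + 1)[b] <= 3*arr[b + 3] + 2*w - 8)))) and ((not (w >= store(vec, b, w + 1)[3] + 2 or b = -4)) -> (((3*store(vec, b, w + 1)[1] + 2*tot >= w + 4 or 3*tot > 6) -> 3*w <= tot + 3) -> ((not (w > 11)) or (arr[2*tot + 11] != 2 and 2*store(vec, b, w + 1)[b] <= 2*tot + 2*w + 6))))))


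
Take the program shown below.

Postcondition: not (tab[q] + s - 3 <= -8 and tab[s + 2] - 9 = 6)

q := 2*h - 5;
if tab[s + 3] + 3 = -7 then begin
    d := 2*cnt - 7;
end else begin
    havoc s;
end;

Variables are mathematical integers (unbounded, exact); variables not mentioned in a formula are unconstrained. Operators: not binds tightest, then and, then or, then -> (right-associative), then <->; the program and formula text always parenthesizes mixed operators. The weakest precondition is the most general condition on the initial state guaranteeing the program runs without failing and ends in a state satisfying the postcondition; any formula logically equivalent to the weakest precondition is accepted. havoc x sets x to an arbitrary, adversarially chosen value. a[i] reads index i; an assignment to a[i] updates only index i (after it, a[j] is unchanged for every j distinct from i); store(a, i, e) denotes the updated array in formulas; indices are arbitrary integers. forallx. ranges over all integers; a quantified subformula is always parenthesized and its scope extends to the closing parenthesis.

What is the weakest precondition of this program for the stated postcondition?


Working backward. After the program, the postcondition not (tab[q] + s - 3 <= -8 and tab[s + 2] - 9 = 6) must hold; in canonical form it is not (tab[q] + s <= -5 and tab[s + 2] = 15).
Then branch requires not (tab[q] + s <= -5 and tab[s + 2] = 15); else branch requires forall s_1. (not (tab[q] + s_1 <= -5 and tab[s_1 + 2] = 15)).
Before the if: (tab[s + 3] = -10 -> (not (tab[q] + s <= -5 and tab[s + 2] = 15))) and ((not (tab[s + 3] = -10)) -> (forall s_1. (not (tab[q] + s_1 <= -5 and tab[s_1 + 2] = 15))))
Before q := 2*h - 5: (tab[s + 3] = -10 -> (not (tab[2*h - 5] + s <= -5 and tab[s + 2] = 15))) and ((not (tab[s + 3] = -10)) -> (forall s_1. (not (tab[2*h - 5] + s_1 <= -5 and tab[s_1 + 2] = 15))))
Answer: WP = (tab[s + 3] = -10 -> (not (tab[2*h - 5] + s <= -5 and tab[s + 2] = 15))) and ((not (tab[s + 3] = -10)) -> (forall s_1. (not (tab[2*h - 5] + s_1 <= -5 and tab[s_1 + 2] = 15))))


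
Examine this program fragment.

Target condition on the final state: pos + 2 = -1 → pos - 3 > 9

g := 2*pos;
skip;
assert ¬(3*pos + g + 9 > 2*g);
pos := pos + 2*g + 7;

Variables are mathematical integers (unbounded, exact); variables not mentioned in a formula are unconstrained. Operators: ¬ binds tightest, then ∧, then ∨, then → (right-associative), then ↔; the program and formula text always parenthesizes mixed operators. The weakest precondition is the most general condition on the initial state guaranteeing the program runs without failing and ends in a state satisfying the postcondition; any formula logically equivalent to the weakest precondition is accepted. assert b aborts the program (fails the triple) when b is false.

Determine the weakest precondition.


Working backward. After the program, the postcondition pos + 2 = -1 → pos - 3 > 9 must hold; in canonical form it is pos = -3 → pos > 12.
Before pos := pos + 2*g + 7: 2*g + pos = -10 → 2*g + pos > 5
Before assert ¬(3*pos + g + 9 > 2*g): (¬(3*pos > g - 9)) ∧ (2*g + pos = -10 → 2*g + pos > 5)
Before skip: (¬(3*pos > g - 9)) ∧ (2*g + pos = -10 → 2*g + pos > 5)
Before g := 2*pos: (¬(pos > -9)) ∧ (5*pos = -10 → 5*pos > 5)
Answer: WP = (¬(pos > -9)) ∧ (5*pos = -10 → 5*pos > 5)


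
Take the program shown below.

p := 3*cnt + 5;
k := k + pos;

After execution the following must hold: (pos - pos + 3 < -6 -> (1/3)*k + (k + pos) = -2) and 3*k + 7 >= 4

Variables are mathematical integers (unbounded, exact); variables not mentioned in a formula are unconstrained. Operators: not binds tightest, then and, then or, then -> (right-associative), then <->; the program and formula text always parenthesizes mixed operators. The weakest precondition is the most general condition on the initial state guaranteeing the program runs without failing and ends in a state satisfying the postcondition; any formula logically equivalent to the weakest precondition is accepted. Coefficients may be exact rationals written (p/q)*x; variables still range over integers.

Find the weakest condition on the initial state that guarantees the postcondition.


Working backward. After the program, the postcondition (pos - pos + 3 < -6 -> (1/3)*k + (k + pos) = -2) and 3*k + 7 >= 4 must hold; in canonical form it is 3*k >= -3.
Before k := k + pos: 3*k + 3*pos >= -3
Before p := 3*cnt + 5: 3*k + 3*pos >= -3
Answer: WP = 3*k + 3*pos >= -3


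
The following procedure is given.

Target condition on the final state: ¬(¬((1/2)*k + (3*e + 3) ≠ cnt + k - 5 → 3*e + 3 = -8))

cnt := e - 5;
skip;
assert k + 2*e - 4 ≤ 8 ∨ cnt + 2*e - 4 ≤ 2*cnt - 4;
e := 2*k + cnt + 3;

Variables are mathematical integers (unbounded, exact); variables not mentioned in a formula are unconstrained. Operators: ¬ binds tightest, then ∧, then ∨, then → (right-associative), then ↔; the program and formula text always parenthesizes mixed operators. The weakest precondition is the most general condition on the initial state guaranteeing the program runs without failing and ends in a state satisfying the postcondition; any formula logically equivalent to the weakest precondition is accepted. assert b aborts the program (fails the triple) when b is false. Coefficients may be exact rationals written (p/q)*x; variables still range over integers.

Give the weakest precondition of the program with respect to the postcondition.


Working backward. After the program, the postcondition ¬(¬((1/2)*k + (3*e + 3) ≠ cnt + k - 5 → 3*e + 3 = -8)) must hold; in canonical form it is 3*e ≠ cnt + (1/2)*k - 8 → 3*e = -11.
Before e := 2*k + cnt + 3: 2*cnt + (11/2)*k ≠ -17 → 3*cnt + 6*k = -20
Before assert k + 2*e - 4 ≤ 8 ∨ cnt + 2*e - 4 ≤ 2*cnt - 4: (2*e + k ≤ 12 ∨ 2*e ≤ cnt) ∧ (2*cnt + (11/2)*k ≠ -17 → 3*cnt + 6*k = -20)
Before skip: (2*e + k ≤ 12 ∨ 2*e ≤ cnt) ∧ (2*cnt + (11/2)*k ≠ -17 → 3*cnt + 6*k = -20)
Before cnt := e - 5: (2*e + k ≤ 12 ∨ e ≤ -5) ∧ (2*e + (11/2)*k ≠ -7 → 3*e + 6*k = -5)
Answer: WP = (2*e + k ≤ 12 ∨ e ≤ -5) ∧ (2*e + (11/2)*k ≠ -7 → 3*e + 6*k = -5)


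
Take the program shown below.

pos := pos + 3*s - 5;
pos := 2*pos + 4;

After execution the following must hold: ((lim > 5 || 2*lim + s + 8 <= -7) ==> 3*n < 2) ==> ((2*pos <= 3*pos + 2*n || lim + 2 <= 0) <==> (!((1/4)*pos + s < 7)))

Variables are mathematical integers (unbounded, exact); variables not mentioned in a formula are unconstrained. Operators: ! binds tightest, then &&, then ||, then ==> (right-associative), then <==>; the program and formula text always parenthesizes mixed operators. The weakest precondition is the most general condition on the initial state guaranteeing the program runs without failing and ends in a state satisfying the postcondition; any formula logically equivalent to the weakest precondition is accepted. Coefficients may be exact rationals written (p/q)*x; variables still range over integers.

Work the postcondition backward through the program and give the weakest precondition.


Working backward. After the program, the postcondition ((lim > 5 || 2*lim + s + 8 <= -7) ==> 3*n < 2) ==> ((2*pos <= 3*pos + 2*n || lim + 2 <= 0) <==> (!((1/4)*pos + s < 7))) must hold; in canonical form it is ((lim > 5 || 2*lim + s <= -15) ==> 3*n < 2) ==> ((2*n + pos >= 0 || lim <= -2) <==> (!((1/4)*pos + s < 7))).
Before pos := 2*pos + 4: ((lim > 5 || 2*lim + s <= -15) ==> 3*n < 2) ==> ((2*n + 2*pos >= -4 || lim <= -2) <==> (!((1/2)*pos + s < 6)))
Before pos := pos + 3*s - 5: ((lim > 5 || 2*lim + s <= -15) ==> 3*n < 2) ==> ((2*n + 2*pos + 6*s >= 6 || lim <= -2) <==> (!((1/2)*pos + (5/2)*s < 17/2)))
Answer: WP = ((lim > 5 || 2*lim + s <= -15) ==> 3*n < 2) ==> ((2*n + 2*pos + 6*s >= 6 || lim <= -2) <==> (!((1/2)*pos + (5/2)*s < 17/2)))


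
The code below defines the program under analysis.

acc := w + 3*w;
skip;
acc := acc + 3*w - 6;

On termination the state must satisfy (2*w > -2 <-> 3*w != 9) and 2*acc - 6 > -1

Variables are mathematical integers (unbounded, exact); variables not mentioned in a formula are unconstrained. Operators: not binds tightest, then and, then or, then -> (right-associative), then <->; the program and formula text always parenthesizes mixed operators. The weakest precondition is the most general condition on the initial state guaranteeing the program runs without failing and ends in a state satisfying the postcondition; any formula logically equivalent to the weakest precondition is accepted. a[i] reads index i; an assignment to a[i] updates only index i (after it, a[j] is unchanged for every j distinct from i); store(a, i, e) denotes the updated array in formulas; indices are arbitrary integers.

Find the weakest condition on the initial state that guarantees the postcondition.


Working backward. After the program, the postcondition (2*w > -2 <-> 3*w != 9) and 2*acc - 6 > -1 must hold; in canonical form it is (2*w > -2 <-> 3*w != 9) and 2*acc > 5.
Before acc := acc + 3*w - 6: (2*w > -2 <-> 3*w != 9) and 2*acc + 6*w > 17
Before skip: (2*w > -2 <-> 3*w != 9) and 2*acc + 6*w > 17
Before acc := w + 3*w: (2*w > -2 <-> 3*w != 9) and 14*w > 17
Answer: WP = (2*w > -2 <-> 3*w != 9) and 14*w > 17


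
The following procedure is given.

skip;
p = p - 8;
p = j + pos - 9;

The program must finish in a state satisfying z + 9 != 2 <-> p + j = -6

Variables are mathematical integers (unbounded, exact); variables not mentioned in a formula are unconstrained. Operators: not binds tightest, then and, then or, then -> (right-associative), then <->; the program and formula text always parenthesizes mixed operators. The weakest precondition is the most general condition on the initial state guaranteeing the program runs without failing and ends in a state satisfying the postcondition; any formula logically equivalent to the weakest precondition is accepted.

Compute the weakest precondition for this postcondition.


Working backward. After the program, the postcondition z + 9 != 2 <-> p + j = -6 must hold; in canonical form it is z != -7 <-> j + p = -6.
Before p := j + pos - 9: z != -7 <-> 2*j + pos = 3
Before p := p - 8: z != -7 <-> 2*j + pos = 3
Before skip: z != -7 <-> 2*j + pos = 3
Answer: WP = z != -7 <-> 2*j + pos = 3


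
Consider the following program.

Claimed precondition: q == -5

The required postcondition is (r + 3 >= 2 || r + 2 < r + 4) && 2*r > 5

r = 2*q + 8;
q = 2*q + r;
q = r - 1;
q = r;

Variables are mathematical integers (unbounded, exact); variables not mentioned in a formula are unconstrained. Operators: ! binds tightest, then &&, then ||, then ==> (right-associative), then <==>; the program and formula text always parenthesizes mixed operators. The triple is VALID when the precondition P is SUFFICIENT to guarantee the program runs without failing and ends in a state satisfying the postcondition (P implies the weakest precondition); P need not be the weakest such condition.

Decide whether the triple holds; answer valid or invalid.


Working backward. After the program, the postcondition (r + 3 >= 2 || r + 2 < r + 4) && 2*r > 5 must hold; in canonical form it is 2*r > 5.
Before q := r: 2*r > 5
Before q := r - 1: 2*r > 5
Before q := 2*q + r: 2*r > 5
Before r := 2*q + 8: 4*q > -11
The weakest precondition is 4*q > -11.
Check whether q == -5 implies it.
Countermodel: at the initial state q = -5, the precondition holds but the weakest precondition fails.
Answer: invalid


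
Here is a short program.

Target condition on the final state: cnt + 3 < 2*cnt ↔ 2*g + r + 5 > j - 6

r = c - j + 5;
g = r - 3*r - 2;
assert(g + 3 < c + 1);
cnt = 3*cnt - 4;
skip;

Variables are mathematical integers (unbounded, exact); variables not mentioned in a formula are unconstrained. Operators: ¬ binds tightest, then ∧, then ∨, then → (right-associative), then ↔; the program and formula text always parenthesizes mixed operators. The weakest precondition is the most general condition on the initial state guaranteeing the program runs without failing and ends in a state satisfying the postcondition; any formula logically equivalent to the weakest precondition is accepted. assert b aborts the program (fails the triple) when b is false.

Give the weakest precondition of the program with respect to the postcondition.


Working backward. After the program, the postcondition cnt + 3 < 2*cnt ↔ 2*g + r + 5 > j - 6 must hold; in canonical form it is cnt > 3 ↔ 2*g + r > j - 11.
Before skip: cnt > 3 ↔ 2*g + r > j - 11
Before cnt := 3*cnt - 4: 3*cnt > 7 ↔ 2*g + r > j - 11
Before assert g + 3 < c + 1: g < c - 2 ∧ (3*cnt > 7 ↔ 2*g + r > j - 11)
Before g := r - 3*r - 2: c + 2*r > 0 ∧ (3*cnt > 7 ↔ j + 3*r < 7)
Before r := c - j + 5: 3*c > 2*j - 10 ∧ (3*cnt > 7 ↔ 3*c < 2*j - 8)
Answer: WP = 3*c > 2*j - 10 ∧ (3*cnt > 7 ↔ 3*c < 2*j - 8)


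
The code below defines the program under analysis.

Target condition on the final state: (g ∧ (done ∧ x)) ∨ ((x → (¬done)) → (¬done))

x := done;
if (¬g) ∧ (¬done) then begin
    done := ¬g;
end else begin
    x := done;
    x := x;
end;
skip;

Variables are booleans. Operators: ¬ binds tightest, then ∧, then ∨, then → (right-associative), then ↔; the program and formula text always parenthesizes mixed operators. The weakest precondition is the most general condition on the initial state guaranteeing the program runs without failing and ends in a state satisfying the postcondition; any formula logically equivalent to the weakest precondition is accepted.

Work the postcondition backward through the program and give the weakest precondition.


Working backward. After the program, the postcondition (g ∧ (done ∧ x)) ∨ ((x → (¬done)) → (¬done)) must hold; in canonical form it is (g ∧ done ∧ x) ∨ ((x → (¬done)) → (¬done)).
Before skip: (g ∧ done ∧ x) ∨ ((x → (¬done)) → (¬done))
Then branch requires (x → g) → g; else branch requires (g ∧ done) ∨ ((done → (¬done)) → (¬done)).
Before the if: (((¬g) ∧ (¬done)) → ((x → g) → g)) ∧ ((¬((¬g) ∧ (¬done))) → ((g ∧ done) ∨ ((done → (¬done)) → (¬done))))
Before x := done: (((¬g) ∧ (¬done)) → ((done → g) → g)) ∧ ((¬((¬g) ∧ (¬done))) → ((g ∧ done) ∨ ((done → (¬done)) → (¬done))))
Answer: WP = (((¬g) ∧ (¬done)) → ((done → g) → g)) ∧ ((¬((¬g) ∧ (¬done))) → ((g ∧ done) ∨ ((done → (¬done)) → (¬done))))


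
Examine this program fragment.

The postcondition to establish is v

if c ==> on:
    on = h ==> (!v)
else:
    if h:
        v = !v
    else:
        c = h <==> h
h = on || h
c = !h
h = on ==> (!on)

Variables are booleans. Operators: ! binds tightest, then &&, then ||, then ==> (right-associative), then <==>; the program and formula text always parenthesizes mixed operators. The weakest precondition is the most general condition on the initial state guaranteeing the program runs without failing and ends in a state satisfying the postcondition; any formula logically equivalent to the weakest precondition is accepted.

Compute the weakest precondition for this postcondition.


Working backward. After the program, v must hold.
Before h := on ==> (!on): v
Before c := !h: v
Before h := on || h: v
Then branch requires v; else branch requires (h ==> (!v)) && ((!h) ==> v).
Before the if: ((c ==> on) ==> v) && ((!(c ==> on)) ==> ((h ==> (!v)) && ((!h) ==> v)))
Answer: WP = ((c ==> on) ==> v) && ((!(c ==> on)) ==> ((h ==> (!v)) && ((!h) ==> v)))


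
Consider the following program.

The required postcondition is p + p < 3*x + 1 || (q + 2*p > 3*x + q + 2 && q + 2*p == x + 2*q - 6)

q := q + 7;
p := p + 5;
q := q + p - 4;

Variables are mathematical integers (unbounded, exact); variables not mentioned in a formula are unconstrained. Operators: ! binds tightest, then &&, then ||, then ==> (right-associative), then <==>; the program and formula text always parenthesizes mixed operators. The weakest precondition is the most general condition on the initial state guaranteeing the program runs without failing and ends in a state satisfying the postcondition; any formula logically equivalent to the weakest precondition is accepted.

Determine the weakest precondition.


Working backward. After the program, the postcondition p + p < 3*x + 1 || (q + 2*p > 3*x + q + 2 && q + 2*p == x + 2*q - 6) must hold; in canonical form it is 2*p < 3*x + 1 || (2*p > 3*x + 2 && 2*p == q + x - 6).
Before q := q + p - 4: 2*p < 3*x + 1 || (2*p > 3*x + 2 && p == q + x - 10)
Before p := p + 5: 2*p < 3*x - 9 || (2*p > 3*x - 8 && p == q + x - 15)
Before q := q + 7: 2*p < 3*x - 9 || (2*p > 3*x - 8 && p == q + x - 8)
Answer: WP = 2*p < 3*x - 9 || (2*p > 3*x - 8 && p == q + x - 8)


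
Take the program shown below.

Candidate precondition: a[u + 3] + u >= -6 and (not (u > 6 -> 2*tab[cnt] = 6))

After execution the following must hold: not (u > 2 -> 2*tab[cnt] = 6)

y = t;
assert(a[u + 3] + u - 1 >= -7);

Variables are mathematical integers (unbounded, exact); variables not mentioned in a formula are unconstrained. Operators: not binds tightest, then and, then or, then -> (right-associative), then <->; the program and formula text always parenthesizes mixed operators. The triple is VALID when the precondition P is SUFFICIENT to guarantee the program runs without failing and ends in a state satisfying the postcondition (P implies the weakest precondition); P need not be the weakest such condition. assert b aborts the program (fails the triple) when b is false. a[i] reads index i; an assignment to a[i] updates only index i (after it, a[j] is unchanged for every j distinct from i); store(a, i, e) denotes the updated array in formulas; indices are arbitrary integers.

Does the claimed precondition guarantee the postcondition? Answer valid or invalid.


Working backward. After the program, not (u > 2 -> 2*tab[cnt] = 6) must hold.
Before assert a[u + 3] + u - 1 >= -7: a[u + 3] + u >= -6 and (not (u > 2 -> 2*tab[cnt] = 6))
Before y := t: a[u + 3] + u >= -6 and (not (u > 2 -> 2*tab[cnt] = 6))
The weakest precondition is a[u + 3] + u >= -6 and (not (u > 2 -> 2*tab[cnt] = 6)).
Check whether a[u + 3] + u >= -6 and (not (u > 6 -> 2*tab[cnt] = 6)) implies it.
Every state satisfying the precondition satisfies the weakest precondition: the implication holds.
Answer: valid
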